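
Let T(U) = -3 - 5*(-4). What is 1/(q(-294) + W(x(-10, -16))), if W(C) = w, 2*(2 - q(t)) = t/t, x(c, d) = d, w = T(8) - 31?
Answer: -2/25 ≈ -0.080000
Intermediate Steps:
T(U) = 17 (T(U) = -3 + 20 = 17)
w = -14 (w = 17 - 31 = -14)
q(t) = 3/2 (q(t) = 2 - t/(2*t) = 2 - ½*1 = 2 - ½ = 3/2)
W(C) = -14
1/(q(-294) + W(x(-10, -16))) = 1/(3/2 - 14) = 1/(-25/2) = -2/25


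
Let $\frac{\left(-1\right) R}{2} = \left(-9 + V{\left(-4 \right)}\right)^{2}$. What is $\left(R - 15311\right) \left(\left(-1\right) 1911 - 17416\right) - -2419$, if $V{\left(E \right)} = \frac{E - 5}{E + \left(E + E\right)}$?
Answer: $\frac{2388392031}{8} \approx 2.9855 \cdot 10^{8}$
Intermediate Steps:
$V{\left(E \right)} = \frac{-5 + E}{3 E}$ ($V{\left(E \right)} = \frac{-5 + E}{E + 2 E} = \frac{-5 + E}{3 E}$)
$R = - \frac{1089}{8}$ ($R = - 2 \left(-9 + \frac{-5 - 4}{3 \left(-4\right)}\right)^{2} = - 2 \left(-9 + \frac{1}{3} \left(- \frac{1}{4}\right) \left(-9\right)\right)^{2} = - 2 \left(-9 + \frac{3}{4}\right)^{2} = - 2 \left(- \frac{33}{4}\right)^{2} = \left(-2\right) \frac{1089}{16} = - \frac{1089}{8} \approx -136.13$)
$\left(R - 15311\right) \left(\left(-1\right) 1911 - 17416\right) - -2419 = \left(- \frac{1089}{8} - 15311\right) \left(\left(-1\right) 1911 - 17416\right) - -2419 = - \frac{123577 \left(-1911 - 17416\right)}{8} + 2419 = \left(- \frac{123577}{8}\right) \left(-19327\right) + 2419 = \frac{2388372679}{8} + 2419 = \frac{2388392031}{8}$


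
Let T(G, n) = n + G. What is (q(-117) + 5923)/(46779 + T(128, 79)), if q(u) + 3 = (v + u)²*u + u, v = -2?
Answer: -825517/23493 ≈ -35.139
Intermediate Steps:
q(u) = -3 + u + u*(-2 + u)² (q(u) = -3 + ((-2 + u)²*u + u) = -3 + (u*(-2 + u)² + u) = -3 + (u + u*(-2 + u)²) = -3 + u + u*(-2 + u)²)
T(G, n) = G + n
(q(-117) + 5923)/(46779 + T(128, 79)) = ((-3 - 117 - 117*(-2 - 117)²) + 5923)/(46779 + (128 + 79)) = ((-3 - 117 - 117*(-119)²) + 5923)/(46779 + 207) = ((-3 - 117 - 117*14161) + 5923)/46986 = ((-3 - 117 - 1656837) + 5923)*(1/46986) = (-1656957 + 5923)*(1/46986) = -1651034*1/46986 = -825517/23493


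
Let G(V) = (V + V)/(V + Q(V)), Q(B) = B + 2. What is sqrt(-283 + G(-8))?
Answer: I*sqrt(13811)/7 ≈ 16.789*I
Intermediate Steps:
Q(B) = 2 + B
G(V) = 2*V/(2 + 2*V) (G(V) = (V + V)/(V + (2 + V)) = (2*V)/(2 + 2*V) = 2*V/(2 + 2*V))
sqrt(-283 + G(-8)) = sqrt(-283 - 8/(1 - 8)) = sqrt(-283 - 8/(-7)) = sqrt(-283 - 8*(-1/7)) = sqrt(-283 + 8/7) = sqrt(-1973/7) = I*sqrt(13811)/7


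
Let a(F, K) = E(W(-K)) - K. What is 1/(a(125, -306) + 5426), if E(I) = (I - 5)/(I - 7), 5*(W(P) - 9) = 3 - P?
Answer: 293/1679759 ≈ 0.00017443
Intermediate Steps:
W(P) = 48/5 - P/5 (W(P) = 9 + (3 - P)/5 = 9 + (⅗ - P/5) = 48/5 - P/5)
E(I) = (-5 + I)/(-7 + I)
a(F, K) = -K + (23/5 + K/5)/(13/5 + K/5) (a(F, K) = (-5 + (48/5 - (-1)*K/5))/(-7 + (48/5 - (-1)*K/5)) - K = (-5 + (48/5 + K/5))/(-7 + (48/5 + K/5)) - K = (23/5 + K/5)/(13/5 + K/5) - K = -K + (23/5 + K/5)/(13/5 + K/5))
1/(a(125, -306) + 5426) = 1/((23 - 306 - 1*(-306)*(13 - 306))/(13 - 306) + 5426) = 1/((23 - 306 - 1*(-306)*(-293))/(-293) + 5426) = 1/(-(23 - 306 - 89658)/293 + 5426) = 1/(-1/293*(-89941) + 5426) = 1/(89941/293 + 5426) = 1/(1679759/293) = 293/1679759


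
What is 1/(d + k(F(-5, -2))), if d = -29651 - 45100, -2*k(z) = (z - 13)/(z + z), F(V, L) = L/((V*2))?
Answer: -1/74735 ≈ -1.3381e-5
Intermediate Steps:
F(V, L) = L/(2*V) (F(V, L) = L/((2*V)) = L*(1/(2*V)) = L/(2*V))
k(z) = -(-13 + z)/(4*z) (k(z) = -(z - 13)/(2*(z + z)) = -(-13 + z)/(2*(2*z)) = -(-13 + z)*1/(2*z)/2 = -(-13 + z)/(4*z))
d = -74751
1/(d + k(F(-5, -2))) = 1/(-74751 + (13 - (-2)/(2*(-5)))/(4*(((1/2)*(-2)/(-5))))) = 1/(-74751 + (13 - (-2)*(-1)/(2*5))/(4*(((1/2)*(-2)*(-1/5))))) = 1/(-74751 + (13 - 1*1/5)/(4*(1/5))) = 1/(-74751 + (1/4)*5*(13 - 1/5)) = 1/(-74751 + (1/4)*5*(64/5)) = 1/(-74751 + 16) = 1/(-74735) = -1/74735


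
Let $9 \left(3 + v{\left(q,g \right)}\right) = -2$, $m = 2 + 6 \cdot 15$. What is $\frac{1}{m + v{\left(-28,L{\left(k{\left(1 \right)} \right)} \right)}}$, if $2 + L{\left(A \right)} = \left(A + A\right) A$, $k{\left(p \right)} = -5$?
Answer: $\frac{9}{799} \approx 0.011264$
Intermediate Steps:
$m = 92$ ($m = 2 + 90 = 92$)
$L{\left(A \right)} = -2 + 2 A^{2}$ ($L{\left(A \right)} = -2 + \left(A + A\right) A = -2 + 2 A A = -2 + 2 A^{2}$)
$v{\left(q,g \right)} = - \frac{29}{9}$ ($v{\left(q,g \right)} = -3 + \frac{1}{9} \left(-2\right) = -3 - \frac{2}{9} = - \frac{29}{9}$)
$\frac{1}{m + v{\left(-28,L{\left(k{\left(1 \right)} \right)} \right)}} = \frac{1}{92 - \frac{29}{9}} = \frac{1}{\frac{799}{9}} = \frac{9}{799}$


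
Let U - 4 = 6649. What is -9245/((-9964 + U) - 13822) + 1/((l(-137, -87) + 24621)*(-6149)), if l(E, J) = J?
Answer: 464898890179/861558981426 ≈ 0.53960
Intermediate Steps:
U = 6653 (U = 4 + 6649 = 6653)
-9245/((-9964 + U) - 13822) + 1/((l(-137, -87) + 24621)*(-6149)) = -9245/((-9964 + 6653) - 13822) + 1/((-87 + 24621)*(-6149)) = -9245/(-3311 - 13822) - 1/6149/24534 = -9245/(-17133) + (1/24534)*(-1/6149) = -9245*(-1/17133) - 1/150859566 = 9245/17133 - 1/150859566 = 464898890179/861558981426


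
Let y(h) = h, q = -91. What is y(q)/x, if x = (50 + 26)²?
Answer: -91/5776 ≈ -0.015755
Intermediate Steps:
x = 5776 (x = 76² = 5776)
y(q)/x = -91/5776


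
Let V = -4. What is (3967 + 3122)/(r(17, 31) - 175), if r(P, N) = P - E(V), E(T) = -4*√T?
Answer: -560031/12514 - 14178*I/6257 ≈ -44.752 - 2.2659*I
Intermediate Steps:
r(P, N) = P + 8*I (r(P, N) = P - (-4)*√(-4) = P - (-4)*2*I = P - (-8)*I = P + 8*I)
(3967 + 3122)/(r(17, 31) - 175) = (3967 + 3122)/((17 + 8*I) - 175) = 7089/(-158 + 8*I) = 7089*((-158 - 8*I)/25028) = 7089*(-158 - 8*I)/25028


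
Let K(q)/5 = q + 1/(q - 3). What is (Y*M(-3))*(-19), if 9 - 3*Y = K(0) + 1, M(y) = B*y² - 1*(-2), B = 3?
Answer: -15979/9 ≈ -1775.4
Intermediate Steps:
K(q) = 5*q + 5/(-3 + q) (K(q) = 5*(q + 1/(q - 3)) = 5*(q + 1/(-3 + q)) = 5*q + 5/(-3 + q))
M(y) = 2 + 3*y² (M(y) = 3*y² - 1*(-2) = 3*y² + 2 = 2 + 3*y²)
Y = 29/9 (Y = 3 - (5*(1 + 0² - 3*0)/(-3 + 0) + 1)/3 = 3 - (5*(1 + 0 + 0)/(-3) + 1)/3 = 3 - (5*(-⅓)*1 + 1)/3 = 3 - (-5/3 + 1)/3 = 3 - ⅓*(-⅔) = 3 + 2/9 = 29/9 ≈ 3.2222)
(Y*M(-3))*(-19) = (29*(2 + 3*(-3)²)/9)*(-19) = (29*(2 + 3*9)/9)*(-19) = (29*(2 + 27)/9)*(-19) = ((29/9)*29)*(-19) = (841/9)*(-19) = -15979/9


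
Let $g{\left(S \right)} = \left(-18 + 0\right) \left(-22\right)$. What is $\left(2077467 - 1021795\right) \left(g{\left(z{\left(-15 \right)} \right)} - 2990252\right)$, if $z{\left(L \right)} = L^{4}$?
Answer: $-3156307263232$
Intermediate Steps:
$g{\left(S \right)} = 396$ ($g{\left(S \right)} = \left(-18\right) \left(-22\right) = 396$)
$\left(2077467 - 1021795\right) \left(g{\left(z{\left(-15 \right)} \right)} - 2990252\right) = \left(2077467 - 1021795\right) \left(396 - 2990252\right) = 1055672 \left(396 - 2990252\right) = 1055672 \left(-2989856\right) = -3156307263232$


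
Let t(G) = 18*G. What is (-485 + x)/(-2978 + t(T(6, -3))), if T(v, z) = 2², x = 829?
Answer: -172/1453 ≈ -0.11838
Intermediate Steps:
T(v, z) = 4
(-485 + x)/(-2978 + t(T(6, -3))) = (-485 + 829)/(-2978 + 18*4) = 344/(-2978 + 72) = 344/(-2906) = 344*(-1/2906) = -172/1453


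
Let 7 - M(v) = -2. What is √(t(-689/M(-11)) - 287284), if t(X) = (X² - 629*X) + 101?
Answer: I*√18886673/9 ≈ 482.88*I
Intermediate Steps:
M(v) = 9 (M(v) = 7 - 1*(-2) = 7 + 2 = 9)
t(X) = 101 + X² - 629*X
√(t(-689/M(-11)) - 287284) = √((101 + (-689/9)² - (-433381)/9) - 287284) = √((101 + (-689*⅑)² - (-433381)/9) - 287284) = √((101 + (-689/9)² - 629*(-689/9)) - 287284) = √((101 + 474721/81 + 433381/9) - 287284) = √(4383331/81 - 287284) = √(-18886673/81) = I*√18886673/9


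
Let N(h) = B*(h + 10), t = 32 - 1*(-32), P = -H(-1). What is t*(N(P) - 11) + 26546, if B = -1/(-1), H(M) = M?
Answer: 26546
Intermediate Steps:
B = 1 (B = -1*(-1) = 1)
P = 1 (P = -1*(-1) = 1)
t = 64 (t = 32 + 32 = 64)
N(h) = 10 + h (N(h) = 1*(h + 10) = 1*(10 + h) = 10 + h)
t*(N(P) - 11) + 26546 = 64*((10 + 1) - 11) + 26546 = 64*(11 - 11) + 26546 = 64*0 + 26546 = 0 + 26546 = 26546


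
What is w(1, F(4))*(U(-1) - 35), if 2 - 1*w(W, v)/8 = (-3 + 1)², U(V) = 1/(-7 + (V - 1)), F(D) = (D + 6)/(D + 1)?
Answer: 5056/9 ≈ 561.78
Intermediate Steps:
F(D) = (6 + D)/(1 + D)
U(V) = 1/(-8 + V) (U(V) = 1/(-7 + (-1 + V)) = 1/(-8 + V))
w(W, v) = -16 (w(W, v) = 16 - 8*(-3 + 1)² = 16 - 8*(-2)² = 16 - 8*4 = 16 - 32 = -16)
w(1, F(4))*(U(-1) - 35) = -16*(1/(-8 - 1) - 35) = -16*(1/(-9) - 35) = -16*(-⅑ - 35) = -16*(-316/9) = 5056/9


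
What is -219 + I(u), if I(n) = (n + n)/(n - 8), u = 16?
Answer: -215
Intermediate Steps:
I(n) = 2*n/(-8 + n) (I(n) = (2*n)/(-8 + n) = 2*n/(-8 + n))
-219 + I(u) = -219 + 2*16/(-8 + 16) = -219 + 2*16/8 = -219 + 2*16*(⅛) = -219 + 4 = -215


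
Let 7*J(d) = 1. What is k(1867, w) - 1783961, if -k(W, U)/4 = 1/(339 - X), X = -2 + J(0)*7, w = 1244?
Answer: -151636686/85 ≈ -1.7840e+6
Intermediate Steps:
J(d) = 1/7 (J(d) = (1/7)*1 = 1/7)
X = -1 (X = -2 + (1/7)*7 = -2 + 1 = -1)
k(W, U) = -1/85 (k(W, U) = -4/(339 - 1*(-1)) = -4/(339 + 1) = -4/340 = -4*1/340 = -1/85)
k(1867, w) - 1783961 = -1/85 - 1783961 = -151636686/85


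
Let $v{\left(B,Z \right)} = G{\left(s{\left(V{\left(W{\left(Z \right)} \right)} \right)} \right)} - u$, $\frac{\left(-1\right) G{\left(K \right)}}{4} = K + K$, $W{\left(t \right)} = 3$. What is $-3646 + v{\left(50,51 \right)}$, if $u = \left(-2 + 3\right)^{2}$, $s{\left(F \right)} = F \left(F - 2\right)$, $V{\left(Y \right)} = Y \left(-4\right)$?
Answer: $-4991$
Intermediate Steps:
$V{\left(Y \right)} = - 4 Y$
$s{\left(F \right)} = F \left(-2 + F\right)$
$G{\left(K \right)} = - 8 K$ ($G{\left(K \right)} = - 4 \left(K + K\right) = - 4 \cdot 2 K = - 8 K$)
$u = 1$ ($u = 1^{2} = 1$)
$v{\left(B,Z \right)} = -1345$ ($v{\left(B,Z \right)} = - 8 \left(-4\right) 3 \left(-2 - 12\right) - 1 = - 8 \left(- 12 \left(-2 - 12\right)\right) - 1 = - 8 \left(\left(-12\right) \left(-14\right)\right) - 1 = \left(-8\right) 168 - 1 = -1344 - 1 = -1345$)
$-3646 + v{\left(50,51 \right)} = -3646 - 1345 = -4991$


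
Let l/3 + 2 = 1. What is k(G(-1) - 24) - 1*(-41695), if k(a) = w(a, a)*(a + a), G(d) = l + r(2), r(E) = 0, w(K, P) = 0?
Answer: 41695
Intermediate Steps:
l = -3 (l = -6 + 3*1 = -6 + 3 = -3)
G(d) = -3 (G(d) = -3 + 0 = -3)
k(a) = 0 (k(a) = 0*(a + a) = 0*(2*a) = 0)
k(G(-1) - 24) - 1*(-41695) = 0 - 1*(-41695) = 0 + 41695 = 41695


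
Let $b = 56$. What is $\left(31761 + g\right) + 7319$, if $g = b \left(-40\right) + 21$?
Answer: $36861$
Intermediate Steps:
$g = -2219$ ($g = 56 \left(-40\right) + 21 = -2240 + 21 = -2219$)
$\left(31761 + g\right) + 7319 = \left(31761 - 2219\right) + 7319 = 29542 + 7319 = 36861$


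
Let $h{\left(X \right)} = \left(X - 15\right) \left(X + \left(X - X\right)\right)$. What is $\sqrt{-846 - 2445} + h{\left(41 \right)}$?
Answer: $1066 + i \sqrt{3291} \approx 1066.0 + 57.367 i$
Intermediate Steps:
$h{\left(X \right)} = X \left(-15 + X\right)$ ($h{\left(X \right)} = \left(-15 + X\right) \left(X + 0\right) = \left(-15 + X\right) X = X \left(-15 + X\right)$)
$\sqrt{-846 - 2445} + h{\left(41 \right)} = \sqrt{-846 - 2445} + 41 \left(-15 + 41\right) = \sqrt{-3291} + 41 \cdot 26 = i \sqrt{3291} + 1066 = 1066 + i \sqrt{3291}$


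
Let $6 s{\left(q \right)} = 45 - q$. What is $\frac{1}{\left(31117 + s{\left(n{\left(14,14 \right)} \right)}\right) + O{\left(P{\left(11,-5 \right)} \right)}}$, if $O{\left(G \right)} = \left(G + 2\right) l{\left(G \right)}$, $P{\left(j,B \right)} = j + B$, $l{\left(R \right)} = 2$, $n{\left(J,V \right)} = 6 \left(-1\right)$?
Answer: $\frac{2}{62283} \approx 3.2111 \cdot 10^{-5}$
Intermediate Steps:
$n{\left(J,V \right)} = -6$
$P{\left(j,B \right)} = B + j$
$O{\left(G \right)} = 4 + 2 G$ ($O{\left(G \right)} = \left(G + 2\right) 2 = \left(2 + G\right) 2 = 4 + 2 G$)
$s{\left(q \right)} = \frac{15}{2} - \frac{q}{6}$ ($s{\left(q \right)} = \frac{45 - q}{6} = \frac{15}{2} - \frac{q}{6}$)
$\frac{1}{\left(31117 + s{\left(n{\left(14,14 \right)} \right)}\right) + O{\left(P{\left(11,-5 \right)} \right)}} = \frac{1}{\left(31117 + \left(\frac{15}{2} - -1\right)\right) + \left(4 + 2 \left(-5 + 11\right)\right)} = \frac{1}{\left(31117 + \left(\frac{15}{2} + 1\right)\right) + \left(4 + 2 \cdot 6\right)} = \frac{1}{\left(31117 + \frac{17}{2}\right) + \left(4 + 12\right)} = \frac{1}{\frac{62251}{2} + 16} = \frac{1}{\frac{62283}{2}} = \frac{2}{62283}$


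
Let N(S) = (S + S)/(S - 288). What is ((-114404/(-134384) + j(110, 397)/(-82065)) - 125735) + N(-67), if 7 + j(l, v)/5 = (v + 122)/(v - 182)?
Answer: -28603723253673619/227494356060 ≈ -1.2573e+5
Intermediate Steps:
j(l, v) = -35 + 5*(122 + v)/(-182 + v) (j(l, v) = -35 + 5*((v + 122)/(v - 182)) = -35 + 5*((122 + v)/(-182 + v)) = -35 + 5*(122 + v)/(-182 + v))
N(S) = 2*S/(-288 + S) (N(S) = (2*S)/(-288 + S) = 2*S/(-288 + S))
((-114404/(-134384) + j(110, 397)/(-82065)) - 125735) + N(-67) = ((-114404/(-134384) + (10*(698 - 3*397)/(-182 + 397))/(-82065)) - 125735) + 2*(-67)/(-288 - 67) = ((-114404*(-1/134384) + (10*(698 - 1191)/215)*(-1/82065)) - 125735) + 2*(-67)/(-355) = ((773/908 + (10*(1/215)*(-493))*(-1/82065)) - 125735) + 2*(-67)*(-1/355) = ((773/908 - 986/43*(-1/82065)) - 125735) + 134/355 = ((773/908 + 986/3528795) - 125735) + 134/355 = (2728653823/3204145860 - 125735) + 134/355 = -402870551053277/3204145860 + 134/355 = -28603723253673619/227494356060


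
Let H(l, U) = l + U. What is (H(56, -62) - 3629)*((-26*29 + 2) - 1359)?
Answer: 7673485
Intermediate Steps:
H(l, U) = U + l
(H(56, -62) - 3629)*((-26*29 + 2) - 1359) = ((-62 + 56) - 3629)*((-26*29 + 2) - 1359) = (-6 - 3629)*((-754 + 2) - 1359) = -3635*(-752 - 1359) = -3635*(-2111) = 7673485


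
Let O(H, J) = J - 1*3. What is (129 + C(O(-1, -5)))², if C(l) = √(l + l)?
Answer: 16625 + 1032*I ≈ 16625.0 + 1032.0*I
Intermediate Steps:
O(H, J) = -3 + J (O(H, J) = J - 3 = -3 + J)
C(l) = √2*√l (C(l) = √(2*l) = √2*√l)
(129 + C(O(-1, -5)))² = (129 + √2*√(-3 - 5))² = (129 + √2*√(-8))² = (129 + √2*(2*I*√2))² = (129 + 4*I)²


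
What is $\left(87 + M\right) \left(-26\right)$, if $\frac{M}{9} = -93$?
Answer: $19500$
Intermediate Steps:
$M = -837$ ($M = 9 \left(-93\right) = -837$)
$\left(87 + M\right) \left(-26\right) = \left(87 - 837\right) \left(-26\right) = \left(-750\right) \left(-26\right) = 19500$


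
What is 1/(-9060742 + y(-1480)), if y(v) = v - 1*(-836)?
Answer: -1/9061386 ≈ -1.1036e-7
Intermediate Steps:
y(v) = 836 + v (y(v) = v + 836 = 836 + v)
1/(-9060742 + y(-1480)) = 1/(-9060742 + (836 - 1480)) = 1/(-9060742 - 644) = 1/(-9061386) = -1/9061386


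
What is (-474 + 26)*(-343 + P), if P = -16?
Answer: 160832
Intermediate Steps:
(-474 + 26)*(-343 + P) = (-474 + 26)*(-343 - 16) = -448*(-359) = 160832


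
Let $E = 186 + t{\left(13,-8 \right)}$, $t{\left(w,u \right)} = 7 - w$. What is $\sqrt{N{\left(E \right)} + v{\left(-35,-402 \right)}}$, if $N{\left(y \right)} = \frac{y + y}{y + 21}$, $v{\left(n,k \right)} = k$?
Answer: $\frac{i \sqrt{1796538}}{67} \approx 20.005 i$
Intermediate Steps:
$E = 180$ ($E = 186 + \left(7 - 13\right) = 186 - 6 = 180$)
$N{\left(y \right)} = \frac{2 y}{21 + y}$
$\sqrt{N{\left(E \right)} + v{\left(-35,-402 \right)}} = \sqrt{2 \cdot 180 \frac{1}{21 + 180} - 402} = \sqrt{2 \cdot 180 \cdot \frac{1}{201} - 402} = \sqrt{\frac{120}{67} - 402} = \sqrt{- \frac{26814}{67}} = \frac{i \sqrt{1796538}}{67}$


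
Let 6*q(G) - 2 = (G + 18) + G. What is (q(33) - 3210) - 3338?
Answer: -19601/3 ≈ -6533.7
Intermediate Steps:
q(G) = 10/3 + G/3 (q(G) = ⅓ + ((G + 18) + G)/6 = ⅓ + ((18 + G) + G)/6 = ⅓ + (18 + 2*G)/6 = ⅓ + (3 + G/3) = 10/3 + G/3)
(q(33) - 3210) - 3338 = ((10/3 + (⅓)*33) - 3210) - 3338 = ((10/3 + 11) - 3210) - 3338 = (43/3 - 3210) - 3338 = -9587/3 - 3338 = -19601/3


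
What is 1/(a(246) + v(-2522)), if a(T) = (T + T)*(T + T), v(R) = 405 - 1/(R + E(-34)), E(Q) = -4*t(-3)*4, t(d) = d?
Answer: 2474/599868307 ≈ 4.1242e-6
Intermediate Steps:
E(Q) = 48 (E(Q) = -4*(-3)*4 = 12*4 = 48)
v(R) = 405 - 1/(48 + R) (v(R) = 405 - 1/(R + 48) = 405 - 1/(48 + R))
a(T) = 4*T² (a(T) = (2*T)*(2*T) = 4*T²)
1/(a(246) + v(-2522)) = 1/(4*246² + (19439 + 405*(-2522))/(48 - 2522)) = 1/(4*60516 + (19439 - 1021410)/(-2474)) = 1/(242064 - 1/2474*(-1001971)) = 1/(242064 + 1001971/2474) = 1/(599868307/2474) = 2474/599868307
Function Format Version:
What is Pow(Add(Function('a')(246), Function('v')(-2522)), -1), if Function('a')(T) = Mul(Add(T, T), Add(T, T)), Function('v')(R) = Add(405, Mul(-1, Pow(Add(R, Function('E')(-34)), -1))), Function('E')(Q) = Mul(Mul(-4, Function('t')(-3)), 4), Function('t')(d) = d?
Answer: Rational(2474, 599868307) ≈ 4.1242e-6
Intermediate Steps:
Function('E')(Q) = 48 (Function('E')(Q) = Mul(Mul(-4, -3), 4) = Mul(12, 4) = 48)
Function('v')(R) = Add(405, Mul(-1, Pow(Add(48, R), -1))) (Function('v')(R) = Add(405, Mul(-1, Pow(Add(R, 48), -1))) = Add(405, Mul(-1, Pow(Add(48, R), -1))))
Function('a')(T) = Mul(4, Pow(T, 2)) (Function('a')(T) = Mul(Mul(2, T), Mul(2, T)) = Mul(4, Pow(T, 2)))
Pow(Add(Function('a')(246), Function('v')(-2522)), -1) = Pow(Add(Mul(4, Pow(246, 2)), Mul(Pow(Add(48, -2522), -1), Add(19439, Mul(405, -2522)))), -1) = Pow(Add(Mul(4, 60516), Mul(Pow(-2474, -1), Add(19439, -1021410))), -1) = Pow(Add(242064, Mul(Rational(-1, 2474), -1001971)), -1) = Pow(Add(242064, Rational(1001971, 2474)), -1) = Pow(Rational(599868307, 2474), -1) = Rational(2474, 599868307)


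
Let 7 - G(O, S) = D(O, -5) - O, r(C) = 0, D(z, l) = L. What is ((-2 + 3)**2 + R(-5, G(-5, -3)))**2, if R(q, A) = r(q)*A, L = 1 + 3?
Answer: 1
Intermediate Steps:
L = 4
D(z, l) = 4
G(O, S) = 3 + O (G(O, S) = 7 - (4 - O) = 7 + (-4 + O) = 3 + O)
R(q, A) = 0 (R(q, A) = 0*A = 0)
((-2 + 3)**2 + R(-5, G(-5, -3)))**2 = ((-2 + 3)**2 + 0)**2 = (1**2 + 0)**2 = (1 + 0)**2 = 1**2 = 1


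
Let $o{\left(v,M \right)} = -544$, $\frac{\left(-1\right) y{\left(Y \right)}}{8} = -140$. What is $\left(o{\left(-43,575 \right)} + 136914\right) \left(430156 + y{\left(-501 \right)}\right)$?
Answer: $58813108120$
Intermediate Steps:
$y{\left(Y \right)} = 1120$ ($y{\left(Y \right)} = \left(-8\right) \left(-140\right) = 1120$)
$\left(o{\left(-43,575 \right)} + 136914\right) \left(430156 + y{\left(-501 \right)}\right) = \left(-544 + 136914\right) \left(430156 + 1120\right) = 136370 \cdot 431276 = 58813108120$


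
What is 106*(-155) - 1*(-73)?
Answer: -16357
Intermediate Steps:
106*(-155) - 1*(-73) = -16430 + 73 = -16357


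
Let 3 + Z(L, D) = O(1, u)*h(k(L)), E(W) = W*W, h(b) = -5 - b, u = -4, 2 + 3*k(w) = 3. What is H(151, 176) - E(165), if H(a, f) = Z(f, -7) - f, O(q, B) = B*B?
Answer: -82468/3 ≈ -27489.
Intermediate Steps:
k(w) = ⅓ (k(w) = -⅔ + (⅓)*3 = -⅔ + 1 = ⅓)
E(W) = W²
O(q, B) = B²
Z(L, D) = -265/3 (Z(L, D) = -3 + (-4)²*(-5 - 1*⅓) = -3 + 16*(-5 - ⅓) = -3 + 16*(-16/3) = -3 - 256/3 = -265/3)
H(a, f) = -265/3 - f
H(151, 176) - E(165) = (-265/3 - 1*176) - 1*165² = (-265/3 - 176) - 1*27225 = -793/3 - 27225 = -82468/3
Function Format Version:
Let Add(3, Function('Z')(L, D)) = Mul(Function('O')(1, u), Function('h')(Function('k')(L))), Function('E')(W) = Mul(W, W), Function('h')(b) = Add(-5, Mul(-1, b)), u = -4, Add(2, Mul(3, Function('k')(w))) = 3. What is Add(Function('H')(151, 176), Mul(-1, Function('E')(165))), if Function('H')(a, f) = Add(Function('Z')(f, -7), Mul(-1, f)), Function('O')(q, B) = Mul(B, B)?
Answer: Rational(-82468, 3) ≈ -27489.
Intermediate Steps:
Function('k')(w) = Rational(1, 3) (Function('k')(w) = Add(Rational(-2, 3), Mul(Rational(1, 3), 3)) = Add(Rational(-2, 3), 1) = Rational(1, 3))
Function('E')(W) = Pow(W, 2)
Function('O')(q, B) = Pow(B, 2)
Function('Z')(L, D) = Rational(-265, 3) (Function('Z')(L, D) = Add(-3, Mul(Pow(-4, 2), Add(-5, Mul(-1, Rational(1, 3))))) = Add(-3, Mul(16, Add(-5, Rational(-1, 3)))) = Add(-3, Mul(16, Rational(-16, 3))) = Add(-3, Rational(-256, 3)) = Rational(-265, 3))
Function('H')(a, f) = Add(Rational(-265, 3), Mul(-1, f))
Add(Function('H')(151, 176), Mul(-1, Function('E')(165))) = Add(Add(Rational(-265, 3), Mul(-1, 176)), Mul(-1, Pow(165, 2))) = Add(Add(Rational(-265, 3), -176), Mul(-1, 27225)) = Add(Rational(-793, 3), -27225) = Rational(-82468, 3)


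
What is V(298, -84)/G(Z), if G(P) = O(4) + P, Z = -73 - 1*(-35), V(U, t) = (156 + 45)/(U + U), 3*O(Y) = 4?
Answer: -603/65560 ≈ -0.0091977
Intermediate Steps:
O(Y) = 4/3 (O(Y) = (⅓)*4 = 4/3)
V(U, t) = 201/(2*U) (V(U, t) = 201/((2*U)) = 201*(1/(2*U)) = 201/(2*U))
Z = -38 (Z = -73 + 35 = -38)
G(P) = 4/3 + P
V(298, -84)/G(Z) = ((201/2)/298)/(4/3 - 38) = ((201/2)*(1/298))/(-110/3) = (201/596)*(-3/110) = -603/65560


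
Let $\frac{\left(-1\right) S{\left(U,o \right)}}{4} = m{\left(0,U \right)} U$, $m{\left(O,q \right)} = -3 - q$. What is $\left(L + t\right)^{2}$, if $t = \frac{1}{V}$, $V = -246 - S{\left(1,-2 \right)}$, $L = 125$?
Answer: $\frac{1072497001}{68644} \approx 15624.0$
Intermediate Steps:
$S{\left(U,o \right)} = - 4 U \left(-3 - U\right)$ ($S{\left(U,o \right)} = - 4 \left(-3 - U\right) U = - 4 U \left(-3 - U\right)$)
$V = -262$ ($V = -246 - 4 \cdot 1 \left(3 + 1\right) = -246 - 4 \cdot 1 \cdot 4 = -246 - 16 = -262$)
$t = - \frac{1}{262}$ ($t = \frac{1}{-262} = - \frac{1}{262} \approx -0.0038168$)
$\left(L + t\right)^{2} = \left(125 - \frac{1}{262}\right)^{2} = \left(\frac{32749}{262}\right)^{2} = \frac{1072497001}{68644}$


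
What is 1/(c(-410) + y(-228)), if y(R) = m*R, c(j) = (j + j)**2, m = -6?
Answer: 1/673768 ≈ 1.4842e-6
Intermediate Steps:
c(j) = 4*j**2 (c(j) = (2*j)**2 = 4*j**2)
y(R) = -6*R
1/(c(-410) + y(-228)) = 1/(4*(-410)**2 - 6*(-228)) = 1/(4*168100 + 1368) = 1/(672400 + 1368) = 1/673768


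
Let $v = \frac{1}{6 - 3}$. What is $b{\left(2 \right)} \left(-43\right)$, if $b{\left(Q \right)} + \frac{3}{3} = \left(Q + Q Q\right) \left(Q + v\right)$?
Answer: $-559$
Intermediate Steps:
$v = \frac{1}{3} \approx 0.33333$
$b{\left(Q \right)} = -1 + \left(\frac{1}{3} + Q\right) \left(Q + Q^{2}\right)$ ($b{\left(Q \right)} = -1 + \left(Q + Q Q\right) \left(Q + \frac{1}{3}\right) = -1 + \left(Q + Q^{2}\right) \left(\frac{1}{3} + Q\right) = -1 + \left(\frac{1}{3} + Q\right) \left(Q + Q^{2}\right)$)
$b{\left(2 \right)} \left(-43\right) = \left(-1 + 2^{3} + \frac{1}{3} \cdot 2 + \frac{4 \cdot 2^{2}}{3}\right) \left(-43\right) = \left(-1 + 8 + \frac{2}{3} + \frac{4}{3} \cdot 4\right) \left(-43\right) = \left(-1 + 8 + \frac{2}{3} + \frac{16}{3}\right) \left(-43\right) = 13 \left(-43\right) = -559$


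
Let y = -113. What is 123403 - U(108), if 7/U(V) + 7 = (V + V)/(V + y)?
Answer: 30974188/251 ≈ 1.2340e+5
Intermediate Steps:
U(V) = 7/(-7 + 2*V/(-113 + V)) (U(V) = 7/(-7 + (V + V)/(V - 113)) = 7/(-7 + (2*V)/(-113 + V)) = 7/(-7 + 2*V/(-113 + V)))
123403 - U(108) = 123403 - 7*(113 - 1*108)/(-791 + 5*108) = 123403 - 7*(113 - 108)/(-791 + 540) = 123403 - 7*5/(-251) = 123403 - 7*(-1)*5/251 = 123403 - 1*(-35/251) = 123403 + 35/251 = 30974188/251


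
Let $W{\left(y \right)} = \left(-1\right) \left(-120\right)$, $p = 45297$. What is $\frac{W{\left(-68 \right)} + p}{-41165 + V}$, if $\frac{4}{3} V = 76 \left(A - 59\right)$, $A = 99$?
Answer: $- \frac{45417}{38885} \approx -1.168$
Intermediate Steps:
$V = 2280$ ($V = \frac{3 \cdot 76 \left(99 - 59\right)}{4} = \frac{3 \cdot 76 \cdot 40}{4} = \frac{3}{4} \cdot 3040 = 2280$)
$W{\left(y \right)} = 120$
$\frac{W{\left(-68 \right)} + p}{-41165 + V} = \frac{120 + 45297}{-41165 + 2280} = \frac{45417}{-38885} = 45417 \left(- \frac{1}{38885}\right) = - \frac{45417}{38885}$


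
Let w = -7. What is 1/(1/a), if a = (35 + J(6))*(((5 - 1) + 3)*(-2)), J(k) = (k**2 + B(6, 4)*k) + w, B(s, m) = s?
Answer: -1400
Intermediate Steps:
J(k) = -7 + k**2 + 6*k (J(k) = (k**2 + 6*k) - 7 = -7 + k**2 + 6*k)
a = -1400 (a = (35 + (-7 + 6**2 + 6*6))*(((5 - 1) + 3)*(-2)) = (35 + (-7 + 36 + 36))*((4 + 3)*(-2)) = (35 + 65)*(7*(-2)) = 100*(-14) = -1400)
1/(1/a) = 1/(1/(-1400)) = 1/(-1/1400) = -1400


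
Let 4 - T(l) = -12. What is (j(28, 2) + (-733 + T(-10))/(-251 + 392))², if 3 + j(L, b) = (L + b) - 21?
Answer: 1849/2209 ≈ 0.83703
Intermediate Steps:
j(L, b) = -24 + L + b (j(L, b) = -3 + ((L + b) - 21) = -3 + (-21 + L + b) = -24 + L + b)
T(l) = 16 (T(l) = 4 - 1*(-12) = 4 + 12 = 16)
(j(28, 2) + (-733 + T(-10))/(-251 + 392))² = ((-24 + 28 + 2) + (-733 + 16)/(-251 + 392))² = (6 - 717/141)² = (6 - 717*1/141)² = (6 - 239/47)² = (43/47)² = 1849/2209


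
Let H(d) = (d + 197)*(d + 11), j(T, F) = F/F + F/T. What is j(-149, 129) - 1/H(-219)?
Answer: 91371/681824 ≈ 0.13401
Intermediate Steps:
j(T, F) = 1 + F/T
H(d) = (11 + d)*(197 + d) (H(d) = (197 + d)*(11 + d) = (11 + d)*(197 + d))
j(-149, 129) - 1/H(-219) = (129 - 149)/(-149) - 1/(2167 + (-219)**2 + 208*(-219)) = -1/149*(-20) - 1/(2167 + 47961 - 45552) = 20/149 - 1/4576 = 91371/681824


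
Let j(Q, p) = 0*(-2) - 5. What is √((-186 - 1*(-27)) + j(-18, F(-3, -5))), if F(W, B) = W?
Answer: 2*I*√41 ≈ 12.806*I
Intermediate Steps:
j(Q, p) = -5 (j(Q, p) = 0 - 5 = -5)
√((-186 - 1*(-27)) + j(-18, F(-3, -5))) = √((-186 - 1*(-27)) - 5) = √((-186 + 27) - 5) = √(-159 - 5) = √(-164) = 2*I*√41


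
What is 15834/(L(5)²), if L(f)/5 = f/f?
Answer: 15834/25 ≈ 633.36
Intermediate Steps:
L(f) = 5 (L(f) = 5*(f/f) = 5*1 = 5)
15834/(L(5)²) = 15834/(5²) = 15834/25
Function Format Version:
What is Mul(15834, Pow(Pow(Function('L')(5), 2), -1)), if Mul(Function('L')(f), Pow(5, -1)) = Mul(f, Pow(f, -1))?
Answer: Rational(15834, 25) ≈ 633.36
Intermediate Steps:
Function('L')(f) = 5 (Function('L')(f) = Mul(5, Mul(f, Pow(f, -1))) = Mul(5, 1) = 5)
Mul(15834, Pow(Pow(Function('L')(5), 2), -1)) = Mul(15834, Pow(Pow(5, 2), -1)) = Mul(15834, Pow(25, -1)) = Mul(15834, Rational(1, 25)) = Rational(15834, 25)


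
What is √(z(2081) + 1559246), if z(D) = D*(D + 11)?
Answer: √5912698 ≈ 2431.6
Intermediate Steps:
z(D) = D*(11 + D)
√(z(2081) + 1559246) = √(2081*(11 + 2081) + 1559246) = √(2081*2092 + 1559246) = √(4353452 + 1559246) = √5912698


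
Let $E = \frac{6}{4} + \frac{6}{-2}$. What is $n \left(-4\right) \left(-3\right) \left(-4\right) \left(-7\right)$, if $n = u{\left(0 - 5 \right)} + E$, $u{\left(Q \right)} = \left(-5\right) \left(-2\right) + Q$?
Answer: $1176$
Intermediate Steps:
$E = - \frac{3}{2}$ ($E = 6 \cdot \frac{1}{4} + 6 \left(- \frac{1}{2}\right) = \frac{3}{2} - 3 = - \frac{3}{2} \approx -1.5$)
$u{\left(Q \right)} = 10 + Q$
$n = \frac{7}{2}$ ($n = \left(10 + \left(0 - 5\right)\right) - \frac{3}{2} = \left(10 - 5\right) - \frac{3}{2} = 5 - \frac{3}{2} = \frac{7}{2} \approx 3.5$)
$n \left(-4\right) \left(-3\right) \left(-4\right) \left(-7\right) = \frac{7 \left(-4\right) \left(-3\right) \left(-4\right)}{2} \left(-7\right) = \frac{7 \cdot 12 \left(-4\right)}{2} \left(-7\right) = \frac{7}{2} \left(-48\right) \left(-7\right) = \left(-168\right) \left(-7\right) = 1176$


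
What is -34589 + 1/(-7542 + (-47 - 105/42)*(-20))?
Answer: -226627129/6552 ≈ -34589.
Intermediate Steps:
-34589 + 1/(-7542 + (-47 - 105/42)*(-20)) = -34589 + 1/(-7542 + (-47 - 105*1/42)*(-20)) = -34589 + 1/(-7542 + (-47 - 5/2)*(-20)) = -34589 + 1/(-7542 - 99/2*(-20)) = -34589 + 1/(-7542 + 990) = -34589 + 1/(-6552) = -34589 - 1/6552 = -226627129/6552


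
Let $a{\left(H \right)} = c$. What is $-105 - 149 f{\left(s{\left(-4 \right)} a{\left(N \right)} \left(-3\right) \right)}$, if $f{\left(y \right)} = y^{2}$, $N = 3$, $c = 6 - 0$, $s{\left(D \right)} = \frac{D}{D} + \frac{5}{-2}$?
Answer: $-108726$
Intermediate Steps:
$s{\left(D \right)} = - \frac{3}{2}$ ($s{\left(D \right)} = 1 + 5 \left(- \frac{1}{2}\right) = 1 - \frac{5}{2} = - \frac{3}{2}$)
$c = 6$ ($c = 6 + 0 = 6$)
$a{\left(H \right)} = 6$
$-105 - 149 f{\left(s{\left(-4 \right)} a{\left(N \right)} \left(-3\right) \right)} = -105 - 149 \left(\left(- \frac{3}{2}\right) 6 \left(-3\right)\right)^{2} = -105 - 149 \left(\left(-9\right) \left(-3\right)\right)^{2} = -105 - 149 \cdot 27^{2} = -105 - 108621 = -108726$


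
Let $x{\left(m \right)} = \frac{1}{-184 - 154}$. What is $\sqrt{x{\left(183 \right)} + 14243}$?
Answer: $\frac{\sqrt{9628266}}{26} \approx 119.34$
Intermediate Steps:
$x{\left(m \right)} = - \frac{1}{338}$ ($x{\left(m \right)} = \frac{1}{-338} = - \frac{1}{338}$)
$\sqrt{x{\left(183 \right)} + 14243} = \sqrt{- \frac{1}{338} + 14243} = \sqrt{\frac{4814133}{338}} = \frac{\sqrt{9628266}}{26}$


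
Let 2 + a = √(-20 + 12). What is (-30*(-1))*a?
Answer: -60 + 60*I*√2 ≈ -60.0 + 84.853*I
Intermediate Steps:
a = -2 + 2*I*√2 (a = -2 + √(-20 + 12) = -2 + √(-8) = -2 + 2*I*√2 ≈ -2.0 + 2.8284*I)
(-30*(-1))*a = (-30*(-1))*(-2 + 2*I*√2) = 30*(-2 + 2*I*√2) = -60 + 60*I*√2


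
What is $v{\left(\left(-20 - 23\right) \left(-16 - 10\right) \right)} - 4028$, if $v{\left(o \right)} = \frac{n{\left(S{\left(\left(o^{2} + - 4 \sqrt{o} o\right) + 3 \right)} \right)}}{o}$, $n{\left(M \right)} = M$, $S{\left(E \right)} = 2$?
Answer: $- \frac{2251651}{559} \approx -4028.0$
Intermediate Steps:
$v{\left(o \right)} = \frac{2}{o}$
$v{\left(\left(-20 - 23\right) \left(-16 - 10\right) \right)} - 4028 = \frac{2}{\left(-20 - 23\right) \left(-16 - 10\right)} - 4028 = \frac{2}{\left(-43\right) \left(-26\right)} - 4028 = \frac{2}{1118} - 4028 = 2 \cdot \frac{1}{1118} - 4028 = \frac{1}{559} - 4028 = - \frac{2251651}{559}$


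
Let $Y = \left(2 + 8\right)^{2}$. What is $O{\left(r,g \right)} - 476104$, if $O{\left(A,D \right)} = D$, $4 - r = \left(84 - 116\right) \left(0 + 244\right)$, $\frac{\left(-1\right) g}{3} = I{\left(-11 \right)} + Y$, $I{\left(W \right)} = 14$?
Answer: $-476446$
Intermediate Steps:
$Y = 100$ ($Y = 10^{2} = 100$)
$g = -342$ ($g = - 3 \left(14 + 100\right) = \left(-3\right) 114 = -342$)
$r = 7812$ ($r = 4 - \left(84 - 116\right) \left(0 + 244\right) = 4 - \left(-32\right) 244 = 4 - -7808 = 4 + 7808 = 7812$)
$O{\left(r,g \right)} - 476104 = -342 - 476104 = -476446$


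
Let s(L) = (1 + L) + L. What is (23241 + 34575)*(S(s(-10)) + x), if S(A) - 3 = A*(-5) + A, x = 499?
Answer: 33417648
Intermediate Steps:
s(L) = 1 + 2*L
S(A) = 3 - 4*A (S(A) = 3 + (A*(-5) + A) = 3 + (-5*A + A) = 3 - 4*A)
(23241 + 34575)*(S(s(-10)) + x) = (23241 + 34575)*((3 - 4*(1 + 2*(-10))) + 499) = 57816*((3 - 4*(1 - 20)) + 499) = 57816*((3 - 4*(-19)) + 499) = 57816*((3 + 76) + 499) = 57816*(79 + 499) = 57816*578 = 33417648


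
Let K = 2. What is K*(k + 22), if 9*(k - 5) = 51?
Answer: 196/3 ≈ 65.333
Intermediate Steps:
k = 32/3 (k = 5 + (⅑)*51 = 5 + 17/3 = 32/3 ≈ 10.667)
K*(k + 22) = 2*(32/3 + 22) = 2*(98/3) = 196/3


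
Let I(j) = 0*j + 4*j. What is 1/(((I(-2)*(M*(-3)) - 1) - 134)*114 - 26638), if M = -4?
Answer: -1/52972 ≈ -1.8878e-5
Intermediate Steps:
I(j) = 4*j (I(j) = 0 + 4*j = 4*j)
1/(((I(-2)*(M*(-3)) - 1) - 134)*114 - 26638) = 1/((((4*(-2))*(-4*(-3)) - 1) - 134)*114 - 26638) = 1/(((-8*12 - 1) - 134)*114 - 26638) = 1/(((-96 - 1) - 134)*114 - 26638) = 1/((-97 - 134)*114 - 26638) = 1/(-231*114 - 26638) = 1/(-26334 - 26638) = 1/(-52972) = -1/52972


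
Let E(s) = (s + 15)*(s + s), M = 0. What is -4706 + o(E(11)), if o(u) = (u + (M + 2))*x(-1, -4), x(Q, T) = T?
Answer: -7002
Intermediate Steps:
E(s) = 2*s*(15 + s) (E(s) = (15 + s)*(2*s) = 2*s*(15 + s))
o(u) = -8 - 4*u (o(u) = (u + (0 + 2))*(-4) = (u + 2)*(-4) = (2 + u)*(-4) = -8 - 4*u)
-4706 + o(E(11)) = -4706 + (-8 - 8*11*(15 + 11)) = -4706 + (-8 - 8*11*26) = -4706 + (-8 - 4*572) = -4706 + (-8 - 2288) = -4706 - 2296 = -7002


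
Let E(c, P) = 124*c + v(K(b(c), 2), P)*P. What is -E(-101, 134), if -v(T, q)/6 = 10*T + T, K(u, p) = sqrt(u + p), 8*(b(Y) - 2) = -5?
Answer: 12524 + 6633*sqrt(6) ≈ 28771.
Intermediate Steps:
b(Y) = 11/8 (b(Y) = 2 + (1/8)*(-5) = 2 - 5/8 = 11/8)
K(u, p) = sqrt(p + u)
v(T, q) = -66*T (v(T, q) = -6*(10*T + T) = -66*T)
E(c, P) = 124*c - 99*P*sqrt(6)/2 (E(c, P) = 124*c + (-66*sqrt(2 + 11/8))*P = 124*c + (-99*sqrt(6)/2)*P = 124*c - 99*P*sqrt(6)/2)
-E(-101, 134) = -(124*(-101) - 99/2*134*sqrt(6)) = -(-12524 - 6633*sqrt(6)) = 12524 + 6633*sqrt(6)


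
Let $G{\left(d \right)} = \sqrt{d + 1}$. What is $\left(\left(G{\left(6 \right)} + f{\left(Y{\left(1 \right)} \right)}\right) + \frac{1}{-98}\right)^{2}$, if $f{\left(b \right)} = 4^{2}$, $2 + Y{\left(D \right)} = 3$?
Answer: $\frac{2522717}{9604} + \frac{1567 \sqrt{7}}{49} \approx 347.28$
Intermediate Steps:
$Y{\left(D \right)} = 1$ ($Y{\left(D \right)} = -2 + 3 = 1$)
$f{\left(b \right)} = 16$
$G{\left(d \right)} = \sqrt{1 + d}$
$\left(\left(G{\left(6 \right)} + f{\left(Y{\left(1 \right)} \right)}\right) + \frac{1}{-98}\right)^{2} = \left(\left(\sqrt{1 + 6} + 16\right) + \frac{1}{-98}\right)^{2} = \left(\left(\sqrt{7} + 16\right) - \frac{1}{98}\right)^{2} = \left(\left(16 + \sqrt{7}\right) - \frac{1}{98}\right)^{2} = \left(\frac{1567}{98} + \sqrt{7}\right)^{2}$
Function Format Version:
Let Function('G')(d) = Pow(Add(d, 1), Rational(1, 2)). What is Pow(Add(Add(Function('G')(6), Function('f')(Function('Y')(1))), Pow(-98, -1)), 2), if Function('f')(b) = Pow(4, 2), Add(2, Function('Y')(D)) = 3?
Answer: Add(Rational(2522717, 9604), Mul(Rational(1567, 49), Pow(7, Rational(1, 2)))) ≈ 347.28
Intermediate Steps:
Function('Y')(D) = 1 (Function('Y')(D) = Add(-2, 3) = 1)
Function('f')(b) = 16
Function('G')(d) = Pow(Add(1, d), Rational(1, 2))
Pow(Add(Add(Function('G')(6), Function('f')(Function('Y')(1))), Pow(-98, -1)), 2) = Pow(Add(Add(Pow(Add(1, 6), Rational(1, 2)), 16), Pow(-98, -1)), 2) = Pow(Add(Add(Pow(7, Rational(1, 2)), 16), Rational(-1, 98)), 2) = Pow(Add(Add(16, Pow(7, Rational(1, 2))), Rational(-1, 98)), 2) = Pow(Add(Rational(1567, 98), Pow(7, Rational(1, 2))), 2)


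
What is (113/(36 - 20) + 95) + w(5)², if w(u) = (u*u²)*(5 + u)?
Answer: 25001633/16 ≈ 1.5626e+6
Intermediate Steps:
w(u) = u³*(5 + u)
(113/(36 - 20) + 95) + w(5)² = (113/(36 - 20) + 95) + (5³*(5 + 5))² = (113/16 + 95) + (125*10)² = ((1/16)*113 + 95) + 1250² = (113/16 + 95) + 1562500 = 1633/16 + 1562500 = 25001633/16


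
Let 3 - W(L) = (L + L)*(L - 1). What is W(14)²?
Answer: 130321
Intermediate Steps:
W(L) = 3 - 2*L*(-1 + L) (W(L) = 3 - (L + L)*(L - 1) = 3 - 2*L*(-1 + L))
W(14)² = (3 - 2*14² + 2*14)² = (3 - 2*196 + 28)² = (3 - 392 + 28)² = (-361)² = 130321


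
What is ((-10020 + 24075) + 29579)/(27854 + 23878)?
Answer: 21817/25866 ≈ 0.84346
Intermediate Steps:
((-10020 + 24075) + 29579)/(27854 + 23878) = (14055 + 29579)/51732 = 43634*(1/51732) = 21817/25866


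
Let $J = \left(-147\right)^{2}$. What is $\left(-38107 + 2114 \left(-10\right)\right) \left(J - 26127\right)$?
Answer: $267677946$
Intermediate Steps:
$J = 21609$
$\left(-38107 + 2114 \left(-10\right)\right) \left(J - 26127\right) = \left(-38107 + 2114 \left(-10\right)\right) \left(21609 - 26127\right) = \left(-38107 - 21140\right) \left(-4518\right) = \left(-59247\right) \left(-4518\right) = 267677946$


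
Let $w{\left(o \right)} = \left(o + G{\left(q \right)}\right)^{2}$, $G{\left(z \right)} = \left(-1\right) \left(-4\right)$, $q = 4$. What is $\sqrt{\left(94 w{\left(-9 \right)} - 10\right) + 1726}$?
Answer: $\sqrt{4066} \approx 63.765$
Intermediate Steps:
$G{\left(z \right)} = 4$
$w{\left(o \right)} = \left(4 + o\right)^{2}$ ($w{\left(o \right)} = \left(o + 4\right)^{2} = \left(4 + o\right)^{2}$)
$\sqrt{\left(94 w{\left(-9 \right)} - 10\right) + 1726} = \sqrt{\left(94 \left(4 - 9\right)^{2} - 10\right) + 1726} = \sqrt{\left(94 \left(-5\right)^{2} - 10\right) + 1726} = \sqrt{\left(94 \cdot 25 - 10\right) + 1726} = \sqrt{\left(2350 - 10\right) + 1726} = \sqrt{2340 + 1726} = \sqrt{4066}$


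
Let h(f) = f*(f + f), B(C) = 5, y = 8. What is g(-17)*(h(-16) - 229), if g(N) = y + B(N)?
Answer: 3679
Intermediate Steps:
h(f) = 2*f² (h(f) = f*(2*f) = 2*f²)
g(N) = 13 (g(N) = 8 + 5 = 13)
g(-17)*(h(-16) - 229) = 13*(2*(-16)² - 229) = 13*(2*256 - 229) = 13*(512 - 229) = 13*283 = 3679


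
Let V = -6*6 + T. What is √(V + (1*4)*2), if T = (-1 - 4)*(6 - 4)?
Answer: I*√38 ≈ 6.1644*I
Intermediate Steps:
T = -10 (T = -5*2 = -10)
V = -46 (V = -6*6 - 10 = -36 - 10 = -46)
√(V + (1*4)*2) = √(-46 + (1*4)*2) = √(-46 + 4*2) = √(-46 + 8) = √(-38) = I*√38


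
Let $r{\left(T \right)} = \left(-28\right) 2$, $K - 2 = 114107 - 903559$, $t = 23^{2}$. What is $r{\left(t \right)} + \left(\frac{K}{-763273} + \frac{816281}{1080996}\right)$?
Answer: $- \frac{6389840830705}{117870722844} \approx -54.211$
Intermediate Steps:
$t = 529$
$K = -789450$ ($K = 2 + \left(114107 - 903559\right) = 2 - 789452 = -789450$)
$r{\left(T \right)} = -56$
$r{\left(t \right)} + \left(\frac{K}{-763273} + \frac{816281}{1080996}\right) = -56 + \left(- \frac{789450}{-763273} + \frac{816281}{1080996}\right) = -56 + \left(\left(-789450\right) \left(- \frac{1}{763273}\right) + 816281 \cdot \frac{1}{1080996}\right) = -56 + \left(\frac{789450}{763273} + \frac{816281}{1080996}\right) = -56 + \frac{210919648559}{117870722844} = - \frac{6389840830705}{117870722844}$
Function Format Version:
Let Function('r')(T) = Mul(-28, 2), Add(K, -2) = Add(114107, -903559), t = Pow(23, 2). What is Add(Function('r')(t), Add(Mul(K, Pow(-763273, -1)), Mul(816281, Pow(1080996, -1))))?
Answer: Rational(-6389840830705, 117870722844) ≈ -54.211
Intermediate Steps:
t = 529
K = -789450 (K = Add(2, Add(114107, -903559)) = Add(2, -789452) = -789450)
Function('r')(T) = -56
Add(Function('r')(t), Add(Mul(K, Pow(-763273, -1)), Mul(816281, Pow(1080996, -1)))) = Add(-56, Add(Mul(-789450, Pow(-763273, -1)), Mul(816281, Pow(1080996, -1)))) = Add(-56, Add(Mul(-789450, Rational(-1, 763273)), Mul(816281, Rational(1, 1080996)))) = Add(-56, Add(Rational(789450, 763273), Rational(816281, 1080996))) = Add(-56, Rational(210919648559, 117870722844)) = Rational(-6389840830705, 117870722844)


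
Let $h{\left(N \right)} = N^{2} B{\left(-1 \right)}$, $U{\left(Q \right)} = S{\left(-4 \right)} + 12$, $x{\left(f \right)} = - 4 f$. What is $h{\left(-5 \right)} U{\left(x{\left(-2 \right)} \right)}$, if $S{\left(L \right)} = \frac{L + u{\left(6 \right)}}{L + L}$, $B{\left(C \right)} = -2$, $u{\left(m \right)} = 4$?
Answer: $-600$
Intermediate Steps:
$S{\left(L \right)} = \frac{4 + L}{2 L}$ ($S{\left(L \right)} = \frac{L + 4}{L + L} = \frac{4 + L}{2 L}$)
$U{\left(Q \right)} = 12$ ($U{\left(Q \right)} = \frac{4 - 4}{2 \left(-4\right)} + 12 = \frac{1}{2} \left(- \frac{1}{4}\right) 0 + 12 = 0 + 12 = 12$)
$h{\left(N \right)} = - 2 N^{2}$ ($h{\left(N \right)} = N^{2} \left(-2\right) = - 2 N^{2}$)
$h{\left(-5 \right)} U{\left(x{\left(-2 \right)} \right)} = - 2 \left(-5\right)^{2} \cdot 12 = \left(-2\right) 25 \cdot 12 = \left(-50\right) 12 = -600$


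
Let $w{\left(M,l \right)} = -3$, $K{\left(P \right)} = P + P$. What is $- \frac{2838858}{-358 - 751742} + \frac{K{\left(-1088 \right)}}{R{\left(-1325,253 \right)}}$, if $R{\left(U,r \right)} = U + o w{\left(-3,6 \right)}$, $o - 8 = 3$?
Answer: $\frac{457644897}{85112650} \approx 5.3769$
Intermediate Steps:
$o = 11$ ($o = 8 + 3 = 11$)
$K{\left(P \right)} = 2 P$
$R{\left(U,r \right)} = -33 + U$ ($R{\left(U,r \right)} = U + 11 \left(-3\right) = U - 33 = -33 + U$)
$- \frac{2838858}{-358 - 751742} + \frac{K{\left(-1088 \right)}}{R{\left(-1325,253 \right)}} = - \frac{2838858}{-358 - 751742} + \frac{2 \left(-1088\right)}{-33 - 1325} = - \frac{2838858}{-358 - 751742} - \frac{2176}{-1358} = - \frac{2838858}{-752100} - - \frac{1088}{679} = \left(-2838858\right) \left(- \frac{1}{752100}\right) + \frac{1088}{679} = \frac{473143}{125350} + \frac{1088}{679} = \frac{457644897}{85112650}$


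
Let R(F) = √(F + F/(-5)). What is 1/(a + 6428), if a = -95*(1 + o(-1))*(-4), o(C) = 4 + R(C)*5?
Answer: 1041/9030448 - 95*I*√5/9030448 ≈ 0.00011528 - 2.3523e-5*I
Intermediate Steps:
R(F) = 2*√5*√F/5 (R(F) = √(F + F*(-⅕)) = √(F - F/5) = √(4*F/5) = 2*√5*√F/5)
o(C) = 4 + 2*√5*√C (o(C) = 4 + (2*√5*√C/5)*5 = 4 + 2*√5*√C)
a = 1900 + 760*I*√5 (a = -95*(1 + (4 + 2*√5*√(-1)))*(-4) = -95*(1 + (4 + 2*√5*I))*(-4) = -95*(1 + (4 + 2*I*√5))*(-4) = -95*(5 + 2*I*√5)*(-4) = -95*(-20 - 8*I*√5) = 1900 + 760*I*√5 ≈ 1900.0 + 1699.4*I)
1/(a + 6428) = 1/((1900 + 760*I*√5) + 6428) = 1/(8328 + 760*I*√5)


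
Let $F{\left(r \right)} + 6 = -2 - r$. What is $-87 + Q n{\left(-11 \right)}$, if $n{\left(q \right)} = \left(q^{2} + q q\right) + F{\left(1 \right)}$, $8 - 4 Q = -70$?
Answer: $\frac{8913}{2} \approx 4456.5$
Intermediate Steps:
$F{\left(r \right)} = -8 - r$ ($F{\left(r \right)} = -6 - \left(2 + r\right) = -8 - r$)
$Q = \frac{39}{2}$ ($Q = 2 - - \frac{35}{2} = 2 + \frac{35}{2} = \frac{39}{2} \approx 19.5$)
$n{\left(q \right)} = -9 + 2 q^{2}$ ($n{\left(q \right)} = \left(q^{2} + q q\right) - 9 = \left(q^{2} + q^{2}\right) - 9 = 2 q^{2} - 9 = -9 + 2 q^{2}$)
$-87 + Q n{\left(-11 \right)} = -87 + \frac{39 \left(-9 + 2 \left(-11\right)^{2}\right)}{2} = -87 + \frac{39 \left(-9 + 2 \cdot 121\right)}{2} = -87 + \frac{39 \left(-9 + 242\right)}{2} = -87 + \frac{39}{2} \cdot 233 = -87 + \frac{9087}{2} = \frac{8913}{2}$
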